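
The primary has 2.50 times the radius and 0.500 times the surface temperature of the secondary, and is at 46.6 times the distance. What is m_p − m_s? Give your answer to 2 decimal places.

L_p/L_s = (2.50)²(0.500)⁴ = 0.3906.
F_p/F_s = (L_p/L_s)/(d_p/d_s)² = 0.3906/2172 = 1.799×10^-4.
m_p − m_s = −2.5 log₁₀(1.799×10^-4) = 9.36.

9.36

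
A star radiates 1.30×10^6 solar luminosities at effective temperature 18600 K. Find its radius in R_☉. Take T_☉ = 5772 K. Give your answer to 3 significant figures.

R/R_☉ = √(L/L_☉) / (T/T_☉)² = √(1.30×10^6) / (3.222)²
       = 1140 / 10.38 = 109.8.

110 R_☉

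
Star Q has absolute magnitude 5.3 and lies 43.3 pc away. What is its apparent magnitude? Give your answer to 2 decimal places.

8.48

m = M + 5 log₁₀(d/10 pc) = 5.3 + 5 log₁₀(43.3/10)
  = 5.3 + 5 × 0.636 = 5.3 + 3.18 = 8.48.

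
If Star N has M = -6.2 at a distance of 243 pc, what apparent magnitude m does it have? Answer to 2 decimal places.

0.73

m = M + 5 log₁₀(d/10 pc) = -6.2 + 5 log₁₀(243/10)
  = -6.2 + 5 × 1.386 = -6.2 + 6.93 = 0.73.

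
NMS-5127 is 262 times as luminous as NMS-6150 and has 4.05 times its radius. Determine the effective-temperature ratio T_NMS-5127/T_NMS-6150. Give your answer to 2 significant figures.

2.0

L ∝ R²T⁴ gives T ∝ (L/R²)^(1/4), so
T_NMS-5127/T_NMS-6150 = (262 / 4.05²)^(1/4) = (15.97)^(1/4) = 1.999.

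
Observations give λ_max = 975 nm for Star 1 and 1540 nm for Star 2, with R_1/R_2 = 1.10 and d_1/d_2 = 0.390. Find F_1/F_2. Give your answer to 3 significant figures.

Wien's law: T_1/T_2 = λ_2/λ_1 = 1540/975 = 1.579.
L_1/L_2 = (R_1/R_2)²(T_1/T_2)⁴ = (1.10)²(1.579)⁴ = 7.531.
F_1/F_2 = (L_1/L_2)/(d_1/d_2)² = 7.531/(0.390)² = 49.51.

49.5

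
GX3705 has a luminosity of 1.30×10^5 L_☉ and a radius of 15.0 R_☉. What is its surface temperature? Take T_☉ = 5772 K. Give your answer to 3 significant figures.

2.83×10^4 K

T/T_☉ = (L/L_☉)^(1/4) / (R/R_☉)^(1/2)
T = 5772 × (1.30×10^5)^(1/4) / √(15.0) = 5772 × 18.99 / 3.873 = 2.830×10^4 K.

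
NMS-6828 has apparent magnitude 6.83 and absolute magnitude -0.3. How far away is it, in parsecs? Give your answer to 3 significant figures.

267 pc

m − M = 5 log₁₀(d/10 pc)
6.83 − (-0.3) = 7.13 = 5 log₁₀(d/10)
d = 10 × 10^(7.13/5) = 10 × 10^1.426 = 266.7 pc.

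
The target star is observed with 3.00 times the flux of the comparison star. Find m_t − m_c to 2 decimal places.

-1.19

m_t − m_c = −2.5 log₁₀(F_t/F_c) = −2.5 log₁₀(3.00) = −2.5 × (0.477) = -1.193.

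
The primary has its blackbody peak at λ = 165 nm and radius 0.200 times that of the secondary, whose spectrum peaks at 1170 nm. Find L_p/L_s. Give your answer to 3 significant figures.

101

Wien's law gives T ∝ 1/λ_max, so T_p/T_s = λ_s/λ_p = 1170/165 = 7.091.
Then L ∝ R²T⁴ gives L_p/L_s = (0.200)² × (7.091)⁴ = 0.04000 × 2528 = 101.1.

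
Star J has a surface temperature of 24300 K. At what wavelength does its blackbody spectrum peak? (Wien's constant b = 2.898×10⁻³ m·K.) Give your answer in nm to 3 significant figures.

119 nm

λ_max = b/T = 2.898×10⁻³ / 24300 = 1.19×10^-7 m = 119.3 nm.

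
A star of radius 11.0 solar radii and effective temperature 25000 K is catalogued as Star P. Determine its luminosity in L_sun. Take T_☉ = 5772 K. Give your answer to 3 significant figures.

L/L_☉ = (R/R_☉)² (T/T_☉)⁴ = (11.0)² × (25000/5772)⁴
       = 121.0 × (4.331)⁴ = 121.0 × 351.9 = 4.258×10^4.

4.26×10^4 L_sun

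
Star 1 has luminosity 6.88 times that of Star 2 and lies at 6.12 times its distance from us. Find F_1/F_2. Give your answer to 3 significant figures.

0.184

F = L/(4πd²), so F_1/F_2 = (L_1/L_2) / (d_1/d_2)²
= 6.88 / (6.12)² = 6.88 / 37.45 = 0.1837.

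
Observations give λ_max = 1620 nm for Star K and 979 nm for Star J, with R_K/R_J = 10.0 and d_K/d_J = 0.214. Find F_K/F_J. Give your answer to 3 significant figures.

Wien's law: T_K/T_J = λ_J/λ_K = 979/1620 = 0.6043.
L_K/L_J = (R_K/R_J)²(T_K/T_J)⁴ = (10.0)²(0.6043)⁴ = 13.34.
F_K/F_J = (L_K/L_J)/(d_K/d_J)² = 13.34/(0.214)² = 291.2.

291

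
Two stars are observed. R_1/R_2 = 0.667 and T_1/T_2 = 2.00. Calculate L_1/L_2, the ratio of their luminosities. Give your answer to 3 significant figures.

7.12

From the Stefan–Boltzmann law, L ∝ R²T⁴, so
L_1/L_2 = (R_1/R_2)² (T_1/T_2)⁴ = (0.667)² × (2.00)⁴ = 0.4449 × 16.00 = 7.118.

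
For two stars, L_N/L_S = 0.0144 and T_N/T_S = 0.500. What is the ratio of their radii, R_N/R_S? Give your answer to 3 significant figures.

L ∝ R²T⁴ gives R ∝ √L / T², so
R_N/R_S = √(0.0144) / (0.500)² = 0.1200 / 0.2500 = 0.4800.

0.480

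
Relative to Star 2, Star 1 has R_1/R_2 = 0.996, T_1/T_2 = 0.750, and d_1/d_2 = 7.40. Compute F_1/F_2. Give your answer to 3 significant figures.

L_1/L_2 = (R_1/R_2)²(T_1/T_2)⁴ = (0.996)² × (0.750)⁴ = 0.3139.
F_1/F_2 = (L_1/L_2)/(d_1/d_2)² = 0.3139 / (7.40)² = 0.005732.

0.00573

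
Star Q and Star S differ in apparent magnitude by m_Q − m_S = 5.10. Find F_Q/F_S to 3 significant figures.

0.00912

F_Q/F_S = 10^(−(m_Q − m_S)/2.5) = 10^(-5.10/2.5) = 10^-2.040 = 0.009120.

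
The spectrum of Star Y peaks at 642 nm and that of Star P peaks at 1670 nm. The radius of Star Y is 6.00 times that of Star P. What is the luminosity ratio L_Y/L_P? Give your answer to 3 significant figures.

Wien's law gives T ∝ 1/λ_max, so T_Y/T_P = λ_P/λ_Y = 1670/642 = 2.601.
Then L ∝ R²T⁴ gives L_Y/L_P = (6.00)² × (2.601)⁴ = 36.00 × 45.79 = 1648.

1.65×10^3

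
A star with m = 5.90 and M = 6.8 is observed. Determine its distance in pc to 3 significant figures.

m − M = 5 log₁₀(d/10 pc)
5.90 − (6.8) = -0.90 = 5 log₁₀(d/10)
d = 10 × 10^(-0.90/5) = 10 × 10^-0.180 = 6.607 pc.

6.61 pc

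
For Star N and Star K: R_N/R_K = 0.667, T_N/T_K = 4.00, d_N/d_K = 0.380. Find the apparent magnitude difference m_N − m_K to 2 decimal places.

L_N/L_K = (0.667)²(4.00)⁴ = 113.9.
F_N/F_K = (L_N/L_K)/(d_N/d_K)² = 113.9/0.1444 = 788.7.
m_N − m_K = −2.5 log₁₀(788.7) = -7.24.

-7.24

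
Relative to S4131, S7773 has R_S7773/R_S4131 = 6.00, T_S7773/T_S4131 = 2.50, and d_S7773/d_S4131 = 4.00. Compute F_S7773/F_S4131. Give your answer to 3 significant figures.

L_S7773/L_S4131 = (R_S7773/R_S4131)²(T_S7773/T_S4131)⁴ = (6.00)² × (2.50)⁴ = 1406.
F_S7773/F_S4131 = (L_S7773/L_S4131)/(d_S7773/d_S4131)² = 1406 / (4.00)² = 87.89.

87.9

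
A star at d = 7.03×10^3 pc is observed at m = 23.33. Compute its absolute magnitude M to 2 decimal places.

9.10

M = m − 5 log₁₀(d/10 pc) = 23.33 − 5 log₁₀(7.03×10^3/10)
  = 23.33 − 5 × 2.847 = 23.33 − 14.23 = 9.10.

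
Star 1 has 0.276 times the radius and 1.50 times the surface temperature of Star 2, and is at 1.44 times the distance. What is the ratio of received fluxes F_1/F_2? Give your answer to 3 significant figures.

L_1/L_2 = (R_1/R_2)²(T_1/T_2)⁴ = (0.276)² × (1.50)⁴ = 0.3856.
F_1/F_2 = (L_1/L_2)/(d_1/d_2)² = 0.3856 / (1.44)² = 0.1860.

0.186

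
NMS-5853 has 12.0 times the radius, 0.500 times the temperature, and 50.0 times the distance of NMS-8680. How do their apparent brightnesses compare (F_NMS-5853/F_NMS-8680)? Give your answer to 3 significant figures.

L_NMS-5853/L_NMS-8680 = (R_NMS-5853/R_NMS-8680)²(T_NMS-5853/T_NMS-8680)⁴ = (12.0)² × (0.500)⁴ = 9.000.
F_NMS-5853/F_NMS-8680 = (L_NMS-5853/L_NMS-8680)/(d_NMS-5853/d_NMS-8680)² = 9.000 / (50.0)² = 0.003600.

0.00360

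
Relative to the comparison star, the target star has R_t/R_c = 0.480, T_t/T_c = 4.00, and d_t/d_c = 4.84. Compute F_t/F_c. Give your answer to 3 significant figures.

2.52

L_t/L_c = (R_t/R_c)²(T_t/T_c)⁴ = (0.480)² × (4.00)⁴ = 58.98.
F_t/F_c = (L_t/L_c)/(d_t/d_c)² = 58.98 / (4.84)² = 2.518.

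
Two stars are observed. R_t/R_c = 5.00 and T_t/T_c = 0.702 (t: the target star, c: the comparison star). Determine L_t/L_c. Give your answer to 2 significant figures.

From the Stefan–Boltzmann law, L ∝ R²T⁴, so
L_t/L_c = (R_t/R_c)² (T_t/T_c)⁴ = (5.00)² × (0.702)⁴ = 25.00 × 0.2429 = 6.071.

6.1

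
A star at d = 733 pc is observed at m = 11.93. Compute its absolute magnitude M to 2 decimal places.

M = m − 5 log₁₀(d/10 pc) = 11.93 − 5 log₁₀(733/10)
  = 11.93 − 5 × 1.865 = 11.93 − 9.33 = 2.60.

2.60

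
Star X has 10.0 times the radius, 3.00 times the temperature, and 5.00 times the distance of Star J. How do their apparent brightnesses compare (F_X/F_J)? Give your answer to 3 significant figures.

324

L_X/L_J = (R_X/R_J)²(T_X/T_J)⁴ = (10.0)² × (3.00)⁴ = 8100.
F_X/F_J = (L_X/L_J)/(d_X/d_J)² = 8100 / (5.00)² = 324.0.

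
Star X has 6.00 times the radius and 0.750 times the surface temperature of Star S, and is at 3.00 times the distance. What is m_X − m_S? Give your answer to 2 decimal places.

-0.26

L_X/L_S = (6.00)²(0.750)⁴ = 11.39.
F_X/F_S = (L_X/L_S)/(d_X/d_S)² = 11.39/9.000 = 1.266.
m_X − m_S = −2.5 log₁₀(1.266) = -0.26.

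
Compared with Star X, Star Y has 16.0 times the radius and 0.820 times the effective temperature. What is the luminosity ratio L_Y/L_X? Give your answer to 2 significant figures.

From the Stefan–Boltzmann law, L ∝ R²T⁴, so
L_Y/L_X = (R_Y/R_X)² (T_Y/T_X)⁴ = (16.0)² × (0.820)⁴ = 256.0 × 0.4521 = 115.7.

1.2×10^2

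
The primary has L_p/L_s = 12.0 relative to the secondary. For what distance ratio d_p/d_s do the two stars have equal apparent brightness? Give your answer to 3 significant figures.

Equal flux requires L_p/d_p² = L_s/d_s², so d_p/d_s = √(L_p/L_s)
= √(12.0) = 3.464.

3.46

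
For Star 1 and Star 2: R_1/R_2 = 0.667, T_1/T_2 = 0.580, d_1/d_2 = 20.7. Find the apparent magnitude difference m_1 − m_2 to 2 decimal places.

L_1/L_2 = (0.667)²(0.580)⁴ = 0.05035.
F_1/F_2 = (L_1/L_2)/(d_1/d_2)² = 0.05035/428.5 = 1.175×10^-4.
m_1 − m_2 = −2.5 log₁₀(1.175×10^-4) = 9.82.

9.82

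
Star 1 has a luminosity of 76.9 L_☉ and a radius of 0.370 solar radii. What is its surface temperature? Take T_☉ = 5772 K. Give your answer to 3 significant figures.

2.81×10^4 K

T/T_☉ = (L/L_☉)^(1/4) / (R/R_☉)^(1/2)
T = 5772 × (76.9)^(1/4) / √(0.370) = 5772 × 2.961 / 0.6083 = 2.810×10^4 K.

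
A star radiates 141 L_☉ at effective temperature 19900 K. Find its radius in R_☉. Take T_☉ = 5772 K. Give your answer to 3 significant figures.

0.999 R_☉

R/R_☉ = √(L/L_☉) / (T/T_☉)² = √(141) / (3.448)²
       = 11.87 / 11.89 = 0.9990.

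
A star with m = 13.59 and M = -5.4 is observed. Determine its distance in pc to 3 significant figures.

6.28×10^4 pc

m − M = 5 log₁₀(d/10 pc)
13.59 − (-5.4) = 18.99 = 5 log₁₀(d/10)
d = 10 × 10^(18.99/5) = 10 × 10^3.798 = 6.281×10^4 pc.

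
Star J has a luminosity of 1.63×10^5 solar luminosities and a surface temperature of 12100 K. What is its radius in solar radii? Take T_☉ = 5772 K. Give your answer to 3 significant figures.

R/R_☉ = √(L/L_☉) / (T/T_☉)² = √(1.63×10^5) / (2.096)²
       = 403.7 / 4.395 = 91.87.

91.9 solar radii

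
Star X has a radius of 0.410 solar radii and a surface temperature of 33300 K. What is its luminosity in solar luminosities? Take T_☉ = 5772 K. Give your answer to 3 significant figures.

186 solar luminosities

L/L_☉ = (R/R_☉)² (T/T_☉)⁴ = (0.410)² × (33300/5772)⁴
       = 0.1681 × (5.769)⁴ = 0.1681 × 1108 = 186.2.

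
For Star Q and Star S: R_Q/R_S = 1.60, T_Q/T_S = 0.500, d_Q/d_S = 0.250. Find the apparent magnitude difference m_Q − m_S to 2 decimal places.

-1.02

L_Q/L_S = (1.60)²(0.500)⁴ = 0.1600.
F_Q/F_S = (L_Q/L_S)/(d_Q/d_S)² = 0.1600/0.06250 = 2.560.
m_Q − m_S = −2.5 log₁₀(2.560) = -1.02.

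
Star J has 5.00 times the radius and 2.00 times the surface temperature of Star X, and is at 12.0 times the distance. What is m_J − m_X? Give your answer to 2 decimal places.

L_J/L_X = (5.00)²(2.00)⁴ = 400.0.
F_J/F_X = (L_J/L_X)/(d_J/d_X)² = 400.0/144.0 = 2.778.
m_J − m_X = −2.5 log₁₀(2.778) = -1.11.

-1.11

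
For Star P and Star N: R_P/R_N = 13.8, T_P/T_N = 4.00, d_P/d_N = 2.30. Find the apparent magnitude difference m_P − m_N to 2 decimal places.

L_P/L_N = (13.8)²(4.00)⁴ = 4.875×10^4.
F_P/F_N = (L_P/L_N)/(d_P/d_N)² = 4.875×10^4/5.290 = 9216.
m_P − m_N = −2.5 log₁₀(9216) = -9.91.

-9.91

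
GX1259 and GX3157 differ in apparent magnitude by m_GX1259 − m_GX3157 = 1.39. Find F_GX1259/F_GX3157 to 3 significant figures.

F_GX1259/F_GX3157 = 10^(−(m_GX1259 − m_GX3157)/2.5) = 10^(-1.39/2.5) = 10^-0.556 = 0.2780.

0.278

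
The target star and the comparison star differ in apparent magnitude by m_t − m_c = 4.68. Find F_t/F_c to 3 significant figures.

0.0134

F_t/F_c = 10^(−(m_t − m_c)/2.5) = 10^(-4.68/2.5) = 10^-1.872 = 0.01343.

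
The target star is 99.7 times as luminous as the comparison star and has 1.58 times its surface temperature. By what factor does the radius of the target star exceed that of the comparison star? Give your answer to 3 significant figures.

L ∝ R²T⁴ gives R ∝ √L / T², so
R_t/R_c = √(99.7) / (1.58)² = 9.985 / 2.496 = 4.000.

4.00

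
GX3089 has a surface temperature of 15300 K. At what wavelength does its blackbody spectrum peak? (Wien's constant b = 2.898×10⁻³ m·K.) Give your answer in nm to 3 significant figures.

λ_max = b/T = 2.898×10⁻³ / 15300 = 1.89×10^-7 m = 189.4 nm.

189 nm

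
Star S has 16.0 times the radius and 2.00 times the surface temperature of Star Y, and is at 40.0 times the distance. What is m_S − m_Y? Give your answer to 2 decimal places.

L_S/L_Y = (16.0)²(2.00)⁴ = 4096.
F_S/F_Y = (L_S/L_Y)/(d_S/d_Y)² = 4096/1600 = 2.560.
m_S − m_Y = −2.5 log₁₀(2.560) = -1.02.

-1.02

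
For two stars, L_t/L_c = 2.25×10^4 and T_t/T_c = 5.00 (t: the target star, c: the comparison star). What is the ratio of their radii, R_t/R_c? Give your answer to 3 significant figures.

L ∝ R²T⁴ gives R ∝ √L / T², so
R_t/R_c = √(2.25×10^4) / (5.00)² = 150.0 / 25.00 = 6.000.

6.00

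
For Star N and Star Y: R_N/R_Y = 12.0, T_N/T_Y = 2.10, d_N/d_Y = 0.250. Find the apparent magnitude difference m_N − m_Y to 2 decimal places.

L_N/L_Y = (12.0)²(2.10)⁴ = 2801.
F_N/F_Y = (L_N/L_Y)/(d_N/d_Y)² = 2801/0.06250 = 4.481×10^4.
m_N − m_Y = −2.5 log₁₀(4.481×10^4) = -11.63.

-11.63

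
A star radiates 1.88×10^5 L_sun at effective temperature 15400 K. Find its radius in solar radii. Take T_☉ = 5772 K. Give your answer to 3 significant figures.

R/R_☉ = √(L/L_☉) / (T/T_☉)² = √(1.88×10^5) / (2.668)²
       = 433.6 / 7.119 = 60.91.

60.9 solar radii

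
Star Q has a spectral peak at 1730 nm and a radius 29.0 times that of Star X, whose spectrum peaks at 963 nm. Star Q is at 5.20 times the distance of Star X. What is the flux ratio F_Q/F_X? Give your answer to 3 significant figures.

2.99

Wien's law: T_Q/T_X = λ_X/λ_Q = 963/1730 = 0.5566.
L_Q/L_X = (R_Q/R_X)²(T_Q/T_X)⁴ = (29.0)²(0.5566)⁴ = 80.75.
F_Q/F_X = (L_Q/L_X)/(d_Q/d_X)² = 80.75/(5.20)² = 2.986.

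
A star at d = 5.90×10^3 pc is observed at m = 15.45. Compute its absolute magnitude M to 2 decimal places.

M = m − 5 log₁₀(d/10 pc) = 15.45 − 5 log₁₀(5.90×10^3/10)
  = 15.45 − 5 × 2.771 = 15.45 − 13.85 = 1.60.

1.60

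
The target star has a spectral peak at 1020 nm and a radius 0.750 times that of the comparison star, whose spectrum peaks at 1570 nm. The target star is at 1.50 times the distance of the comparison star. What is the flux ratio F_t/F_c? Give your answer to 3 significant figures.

Wien's law: T_t/T_c = λ_c/λ_t = 1570/1020 = 1.539.
L_t/L_c = (R_t/R_c)²(T_t/T_c)⁴ = (0.750)²(1.539)⁴ = 3.157.
F_t/F_c = (L_t/L_c)/(d_t/d_c)² = 3.157/(1.50)² = 1.403.

1.40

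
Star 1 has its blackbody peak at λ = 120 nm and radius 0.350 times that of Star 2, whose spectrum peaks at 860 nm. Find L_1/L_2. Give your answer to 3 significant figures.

Wien's law gives T ∝ 1/λ_max, so T_1/T_2 = λ_2/λ_1 = 860/120 = 7.167.
Then L ∝ R²T⁴ gives L_1/L_2 = (0.350)² × (7.167)⁴ = 0.1225 × 2638 = 323.2.

323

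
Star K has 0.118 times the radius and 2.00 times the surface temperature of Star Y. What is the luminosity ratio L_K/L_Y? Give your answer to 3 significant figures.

From the Stefan–Boltzmann law, L ∝ R²T⁴, so
L_K/L_Y = (R_K/R_Y)² (T_K/T_Y)⁴ = (0.118)² × (2.00)⁴ = 0.01392 × 16.00 = 0.2228.

0.223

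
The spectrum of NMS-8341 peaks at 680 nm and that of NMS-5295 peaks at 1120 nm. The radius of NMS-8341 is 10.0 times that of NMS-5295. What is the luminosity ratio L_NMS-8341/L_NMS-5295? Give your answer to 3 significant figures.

Wien's law gives T ∝ 1/λ_max, so T_NMS-8341/T_NMS-5295 = λ_NMS-5295/λ_NMS-8341 = 1120/680 = 1.647.
Then L ∝ R²T⁴ gives L_NMS-8341/L_NMS-5295 = (10.0)² × (1.647)⁴ = 100.0 × 7.359 = 735.9.

736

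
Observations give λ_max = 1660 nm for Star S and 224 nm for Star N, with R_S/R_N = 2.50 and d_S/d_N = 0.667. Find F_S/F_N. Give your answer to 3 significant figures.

Wien's law: T_S/T_N = λ_N/λ_S = 224/1660 = 0.1349.
L_S/L_N = (R_S/R_N)²(T_S/T_N)⁴ = (2.50)²(0.1349)⁴ = 0.002072.
F_S/F_N = (L_S/L_N)/(d_S/d_N)² = 0.002072/(0.667)² = 0.004658.

0.00466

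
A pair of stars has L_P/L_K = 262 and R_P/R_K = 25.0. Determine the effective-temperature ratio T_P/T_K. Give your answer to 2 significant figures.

0.80

L ∝ R²T⁴ gives T ∝ (L/R²)^(1/4), so
T_P/T_K = (262 / 25.0²)^(1/4) = (0.4192)^(1/4) = 0.8046.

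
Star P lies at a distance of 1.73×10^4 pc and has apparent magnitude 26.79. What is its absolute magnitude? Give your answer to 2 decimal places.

M = m − 5 log₁₀(d/10 pc) = 26.79 − 5 log₁₀(1.73×10^4/10)
  = 26.79 − 5 × 3.238 = 26.79 − 16.19 = 10.60.

10.60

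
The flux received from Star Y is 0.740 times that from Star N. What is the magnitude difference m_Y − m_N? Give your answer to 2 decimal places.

0.33

m_Y − m_N = −2.5 log₁₀(F_Y/F_N) = −2.5 log₁₀(0.740) = −2.5 × (-0.131) = 0.327.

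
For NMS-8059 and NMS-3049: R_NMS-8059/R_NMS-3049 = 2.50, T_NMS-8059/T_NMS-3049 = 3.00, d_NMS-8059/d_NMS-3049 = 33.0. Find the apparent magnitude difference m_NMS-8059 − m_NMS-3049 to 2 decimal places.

0.83

L_NMS-8059/L_NMS-3049 = (2.50)²(3.00)⁴ = 506.2.
F_NMS-8059/F_NMS-3049 = (L_NMS-8059/L_NMS-3049)/(d_NMS-8059/d_NMS-3049)² = 506.2/1089 = 0.4649.
m_NMS-8059 − m_NMS-3049 = −2.5 log₁₀(0.4649) = 0.83.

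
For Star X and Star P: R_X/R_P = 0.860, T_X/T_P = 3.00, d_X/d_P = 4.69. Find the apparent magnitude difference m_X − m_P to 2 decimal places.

-1.09

L_X/L_P = (0.860)²(3.00)⁴ = 59.91.
F_X/F_P = (L_X/L_P)/(d_X/d_P)² = 59.91/22.00 = 2.724.
m_X − m_P = −2.5 log₁₀(2.724) = -1.09.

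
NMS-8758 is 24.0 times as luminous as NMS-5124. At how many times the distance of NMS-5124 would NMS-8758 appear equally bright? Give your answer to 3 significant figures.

4.90

Equal flux requires L_NMS-8758/d_NMS-8758² = L_NMS-5124/d_NMS-5124², so d_NMS-8758/d_NMS-5124 = √(L_NMS-8758/L_NMS-5124)
= √(24.0) = 4.899.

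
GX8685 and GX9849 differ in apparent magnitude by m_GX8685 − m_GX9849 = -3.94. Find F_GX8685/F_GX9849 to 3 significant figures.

37.7

F_GX8685/F_GX9849 = 10^(−(m_GX8685 − m_GX9849)/2.5) = 10^(3.94/2.5) = 10^1.576 = 37.67.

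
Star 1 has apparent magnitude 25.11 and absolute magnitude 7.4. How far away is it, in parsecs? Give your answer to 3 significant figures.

m − M = 5 log₁₀(d/10 pc)
25.11 − (7.4) = 17.71 = 5 log₁₀(d/10)
d = 10 × 10^(17.71/5) = 10 × 10^3.542 = 3.483×10^4 pc.

3.48×10^4 pc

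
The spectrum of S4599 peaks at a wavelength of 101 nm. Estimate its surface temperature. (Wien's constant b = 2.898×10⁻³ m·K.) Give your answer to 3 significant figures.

T = b/λ_max = 2.898×10⁻³ / (101×10⁻⁹) = 2.869×10^4 K.

2.87×10^4 K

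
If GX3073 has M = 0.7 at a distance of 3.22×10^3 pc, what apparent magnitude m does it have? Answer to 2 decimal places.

13.24

m = M + 5 log₁₀(d/10 pc) = 0.7 + 5 log₁₀(3.22×10^3/10)
  = 0.7 + 5 × 2.508 = 0.7 + 12.54 = 13.24.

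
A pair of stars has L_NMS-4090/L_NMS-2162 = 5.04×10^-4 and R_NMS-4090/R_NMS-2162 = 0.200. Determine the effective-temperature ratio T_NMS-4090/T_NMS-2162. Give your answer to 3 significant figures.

0.335

L ∝ R²T⁴ gives T ∝ (L/R²)^(1/4), so
T_NMS-4090/T_NMS-2162 = (5.04×10^-4 / 0.200²)^(1/4) = (0.01260)^(1/4) = 0.3350.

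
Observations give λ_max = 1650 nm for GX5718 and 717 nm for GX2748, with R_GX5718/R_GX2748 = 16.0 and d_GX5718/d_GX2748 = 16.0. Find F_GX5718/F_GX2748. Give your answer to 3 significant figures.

Wien's law: T_GX5718/T_GX2748 = λ_GX2748/λ_GX5718 = 717/1650 = 0.4345.
L_GX5718/L_GX2748 = (R_GX5718/R_GX2748)²(T_GX5718/T_GX2748)⁴ = (16.0)²(0.4345)⁴ = 9.128.
F_GX5718/F_GX2748 = (L_GX5718/L_GX2748)/(d_GX5718/d_GX2748)² = 9.128/(16.0)² = 0.03566.

0.0357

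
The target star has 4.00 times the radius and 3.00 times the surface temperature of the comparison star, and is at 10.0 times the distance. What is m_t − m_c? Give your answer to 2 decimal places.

-2.78

L_t/L_c = (4.00)²(3.00)⁴ = 1296.
F_t/F_c = (L_t/L_c)/(d_t/d_c)² = 1296/100.0 = 12.96.
m_t − m_c = −2.5 log₁₀(12.96) = -2.78.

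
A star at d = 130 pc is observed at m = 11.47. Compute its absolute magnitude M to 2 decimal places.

5.90

M = m − 5 log₁₀(d/10 pc) = 11.47 − 5 log₁₀(130/10)
  = 11.47 − 5 × 1.114 = 11.47 − 5.57 = 5.90.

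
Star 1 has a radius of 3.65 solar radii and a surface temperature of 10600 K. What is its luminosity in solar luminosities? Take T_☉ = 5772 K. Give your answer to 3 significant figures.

152 solar luminosities

L/L_☉ = (R/R_☉)² (T/T_☉)⁴ = (3.65)² × (10600/5772)⁴
       = 13.32 × (1.836)⁴ = 13.32 × 11.37 = 151.5.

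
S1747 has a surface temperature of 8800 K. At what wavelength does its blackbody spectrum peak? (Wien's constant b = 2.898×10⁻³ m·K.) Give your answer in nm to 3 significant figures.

329 nm

λ_max = b/T = 2.898×10⁻³ / 8800 = 3.29×10^-7 m = 329.3 nm.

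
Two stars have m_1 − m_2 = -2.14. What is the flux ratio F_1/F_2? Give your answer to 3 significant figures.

7.18

F_1/F_2 = 10^(−(m_1 − m_2)/2.5) = 10^(2.14/2.5) = 10^0.856 = 7.178.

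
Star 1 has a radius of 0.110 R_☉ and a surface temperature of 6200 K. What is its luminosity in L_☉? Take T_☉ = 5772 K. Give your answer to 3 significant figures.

0.0161 L_☉

L/L_☉ = (R/R_☉)² (T/T_☉)⁴ = (0.110)² × (6200/5772)⁴
       = 0.01210 × (1.074)⁴ = 0.01210 × 1.331 = 0.01611.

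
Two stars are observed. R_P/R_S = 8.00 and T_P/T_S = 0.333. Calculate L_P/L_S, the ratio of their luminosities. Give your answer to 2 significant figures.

From the Stefan–Boltzmann law, L ∝ R²T⁴, so
L_P/L_S = (R_P/R_S)² (T_P/T_S)⁴ = (8.00)² × (0.333)⁴ = 64.00 × 0.01230 = 0.7870.

0.79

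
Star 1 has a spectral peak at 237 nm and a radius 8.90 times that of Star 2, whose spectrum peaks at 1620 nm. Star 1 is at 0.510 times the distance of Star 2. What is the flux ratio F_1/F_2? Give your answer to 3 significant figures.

Wien's law: T_1/T_2 = λ_2/λ_1 = 1620/237 = 6.835.
L_1/L_2 = (R_1/R_2)²(T_1/T_2)⁴ = (8.90)²(6.835)⁴ = 1.729×10^5.
F_1/F_2 = (L_1/L_2)/(d_1/d_2)² = 1.729×10^5/(0.510)² = 6.648×10^5.

6.65×10^5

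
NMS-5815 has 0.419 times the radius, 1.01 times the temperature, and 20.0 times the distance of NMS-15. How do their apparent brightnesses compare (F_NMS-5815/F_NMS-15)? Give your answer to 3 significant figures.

L_NMS-5815/L_NMS-15 = (R_NMS-5815/R_NMS-15)²(T_NMS-5815/T_NMS-15)⁴ = (0.419)² × (1.01)⁴ = 0.1827.
F_NMS-5815/F_NMS-15 = (L_NMS-5815/L_NMS-15)/(d_NMS-5815/d_NMS-15)² = 0.1827 / (20.0)² = 4.567×10^-4.

4.57×10^-4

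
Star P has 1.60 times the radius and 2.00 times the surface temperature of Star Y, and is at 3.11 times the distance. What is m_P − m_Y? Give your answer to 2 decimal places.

-1.57

L_P/L_Y = (1.60)²(2.00)⁴ = 40.96.
F_P/F_Y = (L_P/L_Y)/(d_P/d_Y)² = 40.96/9.672 = 4.235.
m_P − m_Y = −2.5 log₁₀(4.235) = -1.57.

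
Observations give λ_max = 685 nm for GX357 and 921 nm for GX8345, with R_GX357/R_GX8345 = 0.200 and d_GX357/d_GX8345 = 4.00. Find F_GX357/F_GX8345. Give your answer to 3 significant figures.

0.00817

Wien's law: T_GX357/T_GX8345 = λ_GX8345/λ_GX357 = 921/685 = 1.345.
L_GX357/L_GX8345 = (R_GX357/R_GX8345)²(T_GX357/T_GX8345)⁴ = (0.200)²(1.345)⁴ = 0.1307.
F_GX357/F_GX8345 = (L_GX357/L_GX8345)/(d_GX357/d_GX8345)² = 0.1307/(4.00)² = 0.008170.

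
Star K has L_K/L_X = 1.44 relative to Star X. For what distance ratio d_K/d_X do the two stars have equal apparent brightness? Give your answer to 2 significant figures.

Equal flux requires L_K/d_K² = L_X/d_X², so d_K/d_X = √(L_K/L_X)
= √(1.44) = 1.200.

1.2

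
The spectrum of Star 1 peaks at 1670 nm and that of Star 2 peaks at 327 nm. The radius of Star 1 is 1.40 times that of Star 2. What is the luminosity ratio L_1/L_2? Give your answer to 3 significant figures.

Wien's law gives T ∝ 1/λ_max, so T_1/T_2 = λ_2/λ_1 = 327/1670 = 0.1958.
Then L ∝ R²T⁴ gives L_1/L_2 = (1.40)² × (0.1958)⁴ = 1.960 × 0.001470 = 0.002881.

0.00288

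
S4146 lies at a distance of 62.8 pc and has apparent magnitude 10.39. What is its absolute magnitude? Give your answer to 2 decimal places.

M = m − 5 log₁₀(d/10 pc) = 10.39 − 5 log₁₀(62.8/10)
  = 10.39 − 5 × 0.798 = 10.39 − 3.99 = 6.40.

6.40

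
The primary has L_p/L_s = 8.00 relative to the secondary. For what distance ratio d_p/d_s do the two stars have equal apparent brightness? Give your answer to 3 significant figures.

2.83

Equal flux requires L_p/d_p² = L_s/d_s², so d_p/d_s = √(L_p/L_s)
= √(8.00) = 2.828.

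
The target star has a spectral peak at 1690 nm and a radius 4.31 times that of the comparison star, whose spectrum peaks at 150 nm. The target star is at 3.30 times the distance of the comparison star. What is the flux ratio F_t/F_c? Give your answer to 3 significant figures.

1.06×10^-4

Wien's law: T_t/T_c = λ_c/λ_t = 150/1690 = 0.08876.
L_t/L_c = (R_t/R_c)²(T_t/T_c)⁴ = (4.31)²(0.08876)⁴ = 0.001153.
F_t/F_c = (L_t/L_c)/(d_t/d_c)² = 0.001153/(3.30)² = 1.059×10^-4.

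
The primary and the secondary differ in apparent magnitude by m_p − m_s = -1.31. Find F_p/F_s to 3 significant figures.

F_p/F_s = 10^(−(m_p − m_s)/2.5) = 10^(1.31/2.5) = 10^0.524 = 3.342.

3.34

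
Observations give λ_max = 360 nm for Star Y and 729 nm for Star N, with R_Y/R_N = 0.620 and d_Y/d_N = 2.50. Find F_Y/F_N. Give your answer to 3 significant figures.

1.03

Wien's law: T_Y/T_N = λ_N/λ_Y = 729/360 = 2.025.
L_Y/L_N = (R_Y/R_N)²(T_Y/T_N)⁴ = (0.620)²(2.025)⁴ = 6.464.
F_Y/F_N = (L_Y/L_N)/(d_Y/d_N)² = 6.464/(2.50)² = 1.034.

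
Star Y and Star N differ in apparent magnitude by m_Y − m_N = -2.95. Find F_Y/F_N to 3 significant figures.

F_Y/F_N = 10^(−(m_Y − m_N)/2.5) = 10^(2.95/2.5) = 10^1.180 = 15.14.

15.1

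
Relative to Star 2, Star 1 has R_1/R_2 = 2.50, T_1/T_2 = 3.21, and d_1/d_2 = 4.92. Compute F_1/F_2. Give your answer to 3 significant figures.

27.4

L_1/L_2 = (R_1/R_2)²(T_1/T_2)⁴ = (2.50)² × (3.21)⁴ = 663.6.
F_1/F_2 = (L_1/L_2)/(d_1/d_2)² = 663.6 / (4.92)² = 27.41.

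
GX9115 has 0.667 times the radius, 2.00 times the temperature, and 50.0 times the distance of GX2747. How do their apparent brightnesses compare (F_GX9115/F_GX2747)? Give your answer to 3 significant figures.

L_GX9115/L_GX2747 = (R_GX9115/R_GX2747)²(T_GX9115/T_GX2747)⁴ = (0.667)² × (2.00)⁴ = 7.118.
F_GX9115/F_GX2747 = (L_GX9115/L_GX2747)/(d_GX9115/d_GX2747)² = 7.118 / (50.0)² = 0.002847.

0.00285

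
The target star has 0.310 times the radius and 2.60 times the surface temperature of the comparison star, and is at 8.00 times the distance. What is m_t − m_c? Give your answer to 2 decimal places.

L_t/L_c = (0.310)²(2.60)⁴ = 4.392.
F_t/F_c = (L_t/L_c)/(d_t/d_c)² = 4.392/64.00 = 0.06862.
m_t − m_c = −2.5 log₁₀(0.06862) = 2.91.

2.91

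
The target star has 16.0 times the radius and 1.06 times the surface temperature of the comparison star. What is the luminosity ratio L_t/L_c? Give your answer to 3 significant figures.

323

From the Stefan–Boltzmann law, L ∝ R²T⁴, so
L_t/L_c = (R_t/R_c)² (T_t/T_c)⁴ = (16.0)² × (1.06)⁴ = 256.0 × 1.262 = 323.2.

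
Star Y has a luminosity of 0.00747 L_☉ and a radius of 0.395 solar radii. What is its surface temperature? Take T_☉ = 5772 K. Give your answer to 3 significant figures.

2.70×10^3 K

T/T_☉ = (L/L_☉)^(1/4) / (R/R_☉)^(1/2)
T = 5772 × (0.00747)^(1/4) / √(0.395) = 5772 × 0.2940 / 0.6285 = 2700 K.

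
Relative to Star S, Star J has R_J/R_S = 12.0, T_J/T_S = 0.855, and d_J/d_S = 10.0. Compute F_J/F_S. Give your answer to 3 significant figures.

L_J/L_S = (R_J/R_S)²(T_J/T_S)⁴ = (12.0)² × (0.855)⁴ = 76.95.
F_J/F_S = (L_J/L_S)/(d_J/d_S)² = 76.95 / (10.0)² = 0.7695.

0.770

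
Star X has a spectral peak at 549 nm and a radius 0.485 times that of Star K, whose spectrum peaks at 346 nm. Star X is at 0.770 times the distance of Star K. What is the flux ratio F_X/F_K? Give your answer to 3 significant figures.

0.0626

Wien's law: T_X/T_K = λ_K/λ_X = 346/549 = 0.6302.
L_X/L_K = (R_X/R_K)²(T_X/T_K)⁴ = (0.485)²(0.6302)⁴ = 0.03711.
F_X/F_K = (L_X/L_K)/(d_X/d_K)² = 0.03711/(0.770)² = 0.06259.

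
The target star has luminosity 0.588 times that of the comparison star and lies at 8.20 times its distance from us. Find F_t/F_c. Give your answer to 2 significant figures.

0.0087

F = L/(4πd²), so F_t/F_c = (L_t/L_c) / (d_t/d_c)²
= 0.588 / (8.20)² = 0.588 / 67.24 = 0.008745.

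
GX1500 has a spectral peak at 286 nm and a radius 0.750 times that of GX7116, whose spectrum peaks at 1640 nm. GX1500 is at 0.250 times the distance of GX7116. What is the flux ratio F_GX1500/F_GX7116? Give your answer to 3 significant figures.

9.73×10^3

Wien's law: T_GX1500/T_GX7116 = λ_GX7116/λ_GX1500 = 1640/286 = 5.734.
L_GX1500/L_GX7116 = (R_GX1500/R_GX7116)²(T_GX1500/T_GX7116)⁴ = (0.750)²(5.734)⁴ = 608.2.
F_GX1500/F_GX7116 = (L_GX1500/L_GX7116)/(d_GX1500/d_GX7116)² = 608.2/(0.250)² = 9731.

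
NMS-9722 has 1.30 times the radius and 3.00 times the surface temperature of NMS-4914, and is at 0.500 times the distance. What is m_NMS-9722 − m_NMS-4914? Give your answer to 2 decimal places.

-6.85

L_NMS-9722/L_NMS-4914 = (1.30)²(3.00)⁴ = 136.9.
F_NMS-9722/F_NMS-4914 = (L_NMS-9722/L_NMS-4914)/(d_NMS-9722/d_NMS-4914)² = 136.9/0.2500 = 547.6.
m_NMS-9722 − m_NMS-4914 = −2.5 log₁₀(547.6) = -6.85.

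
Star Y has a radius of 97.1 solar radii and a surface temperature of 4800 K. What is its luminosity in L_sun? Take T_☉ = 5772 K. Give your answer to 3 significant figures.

L/L_☉ = (R/R_☉)² (T/T_☉)⁴ = (97.1)² × (4800/5772)⁴
       = 9428 × (0.8316)⁴ = 9428 × 0.4783 = 4509.

4.51×10^3 L_sun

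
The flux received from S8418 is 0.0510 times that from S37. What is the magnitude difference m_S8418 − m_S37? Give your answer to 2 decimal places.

3.23

m_S8418 − m_S37 = −2.5 log₁₀(F_S8418/F_S37) = −2.5 log₁₀(0.0510) = −2.5 × (-1.292) = 3.231.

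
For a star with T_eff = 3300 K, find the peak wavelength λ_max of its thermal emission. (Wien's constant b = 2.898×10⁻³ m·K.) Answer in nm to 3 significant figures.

878 nm

λ_max = b/T = 2.898×10⁻³ / 3300 = 8.78×10^-7 m = 878.2 nm.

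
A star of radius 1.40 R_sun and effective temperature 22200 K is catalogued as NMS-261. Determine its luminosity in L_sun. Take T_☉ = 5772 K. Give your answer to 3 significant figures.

L/L_☉ = (R/R_☉)² (T/T_☉)⁴ = (1.40)² × (22200/5772)⁴
       = 1.960 × (3.846)⁴ = 1.960 × 218.8 = 428.9.

429 L_sun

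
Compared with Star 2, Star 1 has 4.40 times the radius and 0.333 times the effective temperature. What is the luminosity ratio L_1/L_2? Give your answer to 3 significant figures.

From the Stefan–Boltzmann law, L ∝ R²T⁴, so
L_1/L_2 = (R_1/R_2)² (T_1/T_2)⁴ = (4.40)² × (0.333)⁴ = 19.36 × 0.01230 = 0.2381.

0.238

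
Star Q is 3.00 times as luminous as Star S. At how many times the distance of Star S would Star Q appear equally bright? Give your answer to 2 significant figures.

1.7

Equal flux requires L_Q/d_Q² = L_S/d_S², so d_Q/d_S = √(L_Q/L_S)
= √(3.00) = 1.732.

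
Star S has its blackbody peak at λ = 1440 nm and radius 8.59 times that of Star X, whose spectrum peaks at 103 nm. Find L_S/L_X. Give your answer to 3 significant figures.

Wien's law gives T ∝ 1/λ_max, so T_S/T_X = λ_X/λ_S = 103/1440 = 0.07153.
Then L ∝ R²T⁴ gives L_S/L_X = (8.59)² × (0.07153)⁴ = 73.79 × 2.618×10^-5 = 0.001931.

0.00193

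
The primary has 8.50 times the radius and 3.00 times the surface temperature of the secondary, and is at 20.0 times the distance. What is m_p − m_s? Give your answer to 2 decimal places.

L_p/L_s = (8.50)²(3.00)⁴ = 5852.
F_p/F_s = (L_p/L_s)/(d_p/d_s)² = 5852/400.0 = 14.63.
m_p − m_s = −2.5 log₁₀(14.63) = -2.91.

-2.91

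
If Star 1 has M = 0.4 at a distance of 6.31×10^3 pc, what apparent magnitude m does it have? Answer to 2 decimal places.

m = M + 5 log₁₀(d/10 pc) = 0.4 + 5 log₁₀(6.31×10^3/10)
  = 0.4 + 5 × 2.800 = 0.4 + 14.00 = 14.40.

14.40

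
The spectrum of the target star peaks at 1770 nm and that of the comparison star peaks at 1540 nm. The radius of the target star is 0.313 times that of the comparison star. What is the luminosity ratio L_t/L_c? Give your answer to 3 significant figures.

0.0561

Wien's law gives T ∝ 1/λ_max, so T_t/T_c = λ_c/λ_t = 1540/1770 = 0.8701.
Then L ∝ R²T⁴ gives L_t/L_c = (0.313)² × (0.8701)⁴ = 0.09797 × 0.5730 = 0.05614.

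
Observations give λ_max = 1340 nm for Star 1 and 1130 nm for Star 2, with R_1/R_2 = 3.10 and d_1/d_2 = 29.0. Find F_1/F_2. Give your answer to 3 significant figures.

Wien's law: T_1/T_2 = λ_2/λ_1 = 1130/1340 = 0.8433.
L_1/L_2 = (R_1/R_2)²(T_1/T_2)⁴ = (3.10)²(0.8433)⁴ = 4.860.
F_1/F_2 = (L_1/L_2)/(d_1/d_2)² = 4.860/(29.0)² = 0.005779.

0.00578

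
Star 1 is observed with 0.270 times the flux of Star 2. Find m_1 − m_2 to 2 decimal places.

m_1 − m_2 = −2.5 log₁₀(F_1/F_2) = −2.5 log₁₀(0.270) = −2.5 × (-0.569) = 1.422.

1.42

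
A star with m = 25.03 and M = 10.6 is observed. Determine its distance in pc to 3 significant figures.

7.69×10^3 pc

m − M = 5 log₁₀(d/10 pc)
25.03 − (10.6) = 14.43 = 5 log₁₀(d/10)
d = 10 × 10^(14.43/5) = 10 × 10^2.886 = 7691 pc.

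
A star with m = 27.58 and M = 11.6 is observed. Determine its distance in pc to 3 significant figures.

m − M = 5 log₁₀(d/10 pc)
27.58 − (11.6) = 15.98 = 5 log₁₀(d/10)
d = 10 × 10^(15.98/5) = 10 × 10^3.196 = 1.570×10^4 pc.

1.57×10^4 pc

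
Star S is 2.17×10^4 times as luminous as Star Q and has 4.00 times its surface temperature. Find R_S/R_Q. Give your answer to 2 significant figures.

L ∝ R²T⁴ gives R ∝ √L / T², so
R_S/R_Q = √(2.17×10^4) / (4.00)² = 147.3 / 16.00 = 9.207.

9.2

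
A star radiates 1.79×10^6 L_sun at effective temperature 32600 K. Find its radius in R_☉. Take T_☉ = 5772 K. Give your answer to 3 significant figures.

R/R_☉ = √(L/L_☉) / (T/T_☉)² = √(1.79×10^6) / (5.648)²
       = 1338 / 31.90 = 41.94.

41.9 R_☉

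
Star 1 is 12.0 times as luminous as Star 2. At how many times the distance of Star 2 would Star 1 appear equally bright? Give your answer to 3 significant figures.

3.46

Equal flux requires L_1/d_1² = L_2/d_2², so d_1/d_2 = √(L_1/L_2)
= √(12.0) = 3.464.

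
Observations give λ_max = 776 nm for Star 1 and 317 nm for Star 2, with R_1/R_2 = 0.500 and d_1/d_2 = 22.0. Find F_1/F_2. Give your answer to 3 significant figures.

1.44×10^-5

Wien's law: T_1/T_2 = λ_2/λ_1 = 317/776 = 0.4085.
L_1/L_2 = (R_1/R_2)²(T_1/T_2)⁴ = (0.500)²(0.4085)⁴ = 0.006962.
F_1/F_2 = (L_1/L_2)/(d_1/d_2)² = 0.006962/(22.0)² = 1.438×10^-5.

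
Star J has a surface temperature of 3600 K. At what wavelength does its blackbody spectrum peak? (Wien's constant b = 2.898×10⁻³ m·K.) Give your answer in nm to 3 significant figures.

λ_max = b/T = 2.898×10⁻³ / 3600 = 8.05×10^-7 m = 805.0 nm.

805 nm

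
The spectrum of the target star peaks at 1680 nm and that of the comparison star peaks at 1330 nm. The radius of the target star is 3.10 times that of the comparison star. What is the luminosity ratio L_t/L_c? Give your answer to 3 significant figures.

Wien's law gives T ∝ 1/λ_max, so T_t/T_c = λ_c/λ_t = 1330/1680 = 0.7917.
Then L ∝ R²T⁴ gives L_t/L_c = (3.10)² × (0.7917)⁴ = 9.610 × 0.3928 = 3.775.

3.77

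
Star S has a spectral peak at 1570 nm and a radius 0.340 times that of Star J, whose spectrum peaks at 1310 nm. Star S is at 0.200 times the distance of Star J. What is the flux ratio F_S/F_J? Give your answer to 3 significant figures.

Wien's law: T_S/T_J = λ_J/λ_S = 1310/1570 = 0.8344.
L_S/L_J = (R_S/R_J)²(T_S/T_J)⁴ = (0.340)²(0.8344)⁴ = 0.05603.
F_S/F_J = (L_S/L_J)/(d_S/d_J)² = 0.05603/(0.200)² = 1.401.

1.40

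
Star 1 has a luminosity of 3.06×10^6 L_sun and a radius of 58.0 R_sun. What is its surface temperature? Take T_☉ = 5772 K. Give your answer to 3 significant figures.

T/T_☉ = (L/L_☉)^(1/4) / (R/R_☉)^(1/2)
T = 5772 × (3.06×10^6)^(1/4) / √(58.0) = 5772 × 41.82 / 7.616 = 3.170×10^4 K.

3.17×10^4 K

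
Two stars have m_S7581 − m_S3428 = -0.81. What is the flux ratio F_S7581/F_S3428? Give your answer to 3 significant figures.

F_S7581/F_S3428 = 10^(−(m_S7581 − m_S3428)/2.5) = 10^(0.81/2.5) = 10^0.324 = 2.109.

2.11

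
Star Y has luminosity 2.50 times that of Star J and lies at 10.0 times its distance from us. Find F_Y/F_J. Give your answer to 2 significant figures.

0.025

F = L/(4πd²), so F_Y/F_J = (L_Y/L_J) / (d_Y/d_J)²
= 2.50 / (10.0)² = 2.50 / 100.0 = 0.02500.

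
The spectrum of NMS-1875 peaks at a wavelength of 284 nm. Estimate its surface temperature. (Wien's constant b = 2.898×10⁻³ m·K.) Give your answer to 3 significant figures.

1.02×10^4 K

T = b/λ_max = 2.898×10⁻³ / (284×10⁻⁹) = 1.020×10^4 K.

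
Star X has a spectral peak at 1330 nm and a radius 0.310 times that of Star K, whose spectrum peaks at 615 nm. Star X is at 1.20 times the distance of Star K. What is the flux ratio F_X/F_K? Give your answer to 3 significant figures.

Wien's law: T_X/T_K = λ_K/λ_X = 615/1330 = 0.4624.
L_X/L_K = (R_X/R_K)²(T_X/T_K)⁴ = (0.310)²(0.4624)⁴ = 0.004394.
F_X/F_K = (L_X/L_K)/(d_X/d_K)² = 0.004394/(1.20)² = 0.003051.

0.00305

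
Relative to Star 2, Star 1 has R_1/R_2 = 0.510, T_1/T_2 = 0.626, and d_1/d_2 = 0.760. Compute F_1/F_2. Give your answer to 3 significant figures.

L_1/L_2 = (R_1/R_2)²(T_1/T_2)⁴ = (0.510)² × (0.626)⁴ = 0.03994.
F_1/F_2 = (L_1/L_2)/(d_1/d_2)² = 0.03994 / (0.760)² = 0.06915.

0.0692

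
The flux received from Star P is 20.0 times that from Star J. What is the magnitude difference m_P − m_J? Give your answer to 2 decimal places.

-3.25

m_P − m_J = −2.5 log₁₀(F_P/F_J) = −2.5 log₁₀(20.0) = −2.5 × (1.301) = -3.253.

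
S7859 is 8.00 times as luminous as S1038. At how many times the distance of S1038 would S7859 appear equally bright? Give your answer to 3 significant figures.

2.83

Equal flux requires L_S7859/d_S7859² = L_S1038/d_S1038², so d_S7859/d_S1038 = √(L_S7859/L_S1038)
= √(8.00) = 2.828.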